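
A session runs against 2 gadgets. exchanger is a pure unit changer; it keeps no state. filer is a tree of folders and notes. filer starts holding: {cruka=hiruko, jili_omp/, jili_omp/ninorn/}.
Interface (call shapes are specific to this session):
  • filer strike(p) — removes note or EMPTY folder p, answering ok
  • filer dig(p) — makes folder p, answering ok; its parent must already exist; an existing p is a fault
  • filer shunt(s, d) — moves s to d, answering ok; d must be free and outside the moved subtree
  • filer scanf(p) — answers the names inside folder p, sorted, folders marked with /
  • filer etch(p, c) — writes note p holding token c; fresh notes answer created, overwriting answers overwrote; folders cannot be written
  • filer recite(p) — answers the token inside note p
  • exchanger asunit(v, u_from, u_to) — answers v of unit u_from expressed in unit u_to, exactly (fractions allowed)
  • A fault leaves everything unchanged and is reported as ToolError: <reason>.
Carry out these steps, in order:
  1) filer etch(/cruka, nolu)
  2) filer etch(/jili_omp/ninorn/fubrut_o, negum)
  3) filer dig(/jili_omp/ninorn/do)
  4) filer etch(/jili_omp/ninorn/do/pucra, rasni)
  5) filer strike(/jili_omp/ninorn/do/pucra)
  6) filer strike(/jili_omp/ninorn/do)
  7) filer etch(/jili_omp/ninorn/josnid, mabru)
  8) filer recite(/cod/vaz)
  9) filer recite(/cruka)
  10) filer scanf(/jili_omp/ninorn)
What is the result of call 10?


-- filer etch(/cruka, nolu) == overwrote
-- filer etch(/jili_omp/ninorn/fubrut_o, negum) == created
-- filer dig(/jili_omp/ninorn/do) == ok
-- filer etch(/jili_omp/ninorn/do/pucra, rasni) == created
-- filer strike(/jili_omp/ninorn/do/pucra) == ok
-- filer strike(/jili_omp/ninorn/do) == ok
-- filer etch(/jili_omp/ninorn/josnid, mabru) == created
-- filer recite(/cod/vaz) == ToolError: not found
-- filer recite(/cruka) == nolu
-- filer scanf(/jili_omp/ninorn) == [fubrut_o, josnid]

Answer: [fubrut_o, josnid]


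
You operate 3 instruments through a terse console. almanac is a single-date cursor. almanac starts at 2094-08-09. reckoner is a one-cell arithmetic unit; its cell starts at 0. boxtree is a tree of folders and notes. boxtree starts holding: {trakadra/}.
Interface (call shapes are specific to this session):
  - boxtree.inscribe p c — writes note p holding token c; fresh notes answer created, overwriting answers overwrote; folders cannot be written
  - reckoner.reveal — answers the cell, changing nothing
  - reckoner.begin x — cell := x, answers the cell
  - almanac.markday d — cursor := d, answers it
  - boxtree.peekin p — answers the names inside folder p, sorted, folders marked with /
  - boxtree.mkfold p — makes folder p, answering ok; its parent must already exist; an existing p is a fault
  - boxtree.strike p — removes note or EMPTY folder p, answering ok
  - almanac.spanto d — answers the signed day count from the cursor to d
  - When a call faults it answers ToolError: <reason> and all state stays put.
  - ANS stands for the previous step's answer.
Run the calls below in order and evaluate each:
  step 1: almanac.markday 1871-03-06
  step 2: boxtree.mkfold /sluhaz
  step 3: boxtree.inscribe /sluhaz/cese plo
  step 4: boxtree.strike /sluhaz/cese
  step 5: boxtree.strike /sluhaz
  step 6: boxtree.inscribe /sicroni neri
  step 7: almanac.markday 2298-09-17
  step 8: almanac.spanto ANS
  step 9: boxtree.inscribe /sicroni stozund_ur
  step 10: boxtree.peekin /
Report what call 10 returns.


Answer: [sicroni, trakadra/]

Derivation:
! markday(d: 1871-03-06) -> 1871-03-06
! mkfold(p: /sluhaz) -> ok
! inscribe(p: /sluhaz/cese, c: plo) -> created
! strike(p: /sluhaz/cese) -> ok
! strike(p: /sluhaz) -> ok
! inscribe(p: /sicroni, c: neri) -> created
! markday(d: 2298-09-17) -> 2298-09-17
! spanto(d: ANS) -> 0
! inscribe(p: /sicroni, c: stozund_ur) -> overwrote
! peekin(p: /) -> [sicroni, trakadra/]


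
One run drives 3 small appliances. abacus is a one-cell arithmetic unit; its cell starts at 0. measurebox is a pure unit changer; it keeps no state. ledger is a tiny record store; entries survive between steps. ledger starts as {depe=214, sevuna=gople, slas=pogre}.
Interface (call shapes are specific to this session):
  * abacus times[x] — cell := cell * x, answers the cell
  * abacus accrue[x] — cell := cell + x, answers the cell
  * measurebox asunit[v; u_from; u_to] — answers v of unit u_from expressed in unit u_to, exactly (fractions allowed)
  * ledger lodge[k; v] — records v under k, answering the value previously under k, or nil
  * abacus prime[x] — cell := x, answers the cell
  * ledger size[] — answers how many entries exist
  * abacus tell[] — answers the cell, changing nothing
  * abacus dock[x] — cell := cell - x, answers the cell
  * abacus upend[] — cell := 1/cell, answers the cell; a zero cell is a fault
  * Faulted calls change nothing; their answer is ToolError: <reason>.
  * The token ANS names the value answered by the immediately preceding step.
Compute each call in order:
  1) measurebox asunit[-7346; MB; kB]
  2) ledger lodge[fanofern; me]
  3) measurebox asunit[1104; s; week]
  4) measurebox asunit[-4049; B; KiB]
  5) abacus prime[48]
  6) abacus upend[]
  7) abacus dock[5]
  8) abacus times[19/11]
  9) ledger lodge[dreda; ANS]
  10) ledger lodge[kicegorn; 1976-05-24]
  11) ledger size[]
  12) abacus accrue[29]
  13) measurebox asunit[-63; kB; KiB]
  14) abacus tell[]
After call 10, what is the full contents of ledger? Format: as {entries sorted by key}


Invoking measurebox asunit with v→-7346, u_from→MB, u_to→kB: -7346000.
I use ledger lodge with k→fanofern, v→me, giving nil.
Now I run measurebox asunit with v→1104, u_from→s, u_to→week, — result: 23/12600.
Now I run measurebox asunit with v→-4049, u_from→B, u_to→KiB, and get -4049/1024.
Now I run abacus prime with x→48, — result: 48.
Then abacus upend, and observe 1/48.
I invoke abacus dock with x→5, yielding -239/48.
Invoking abacus times with x→19/11, and observe -4541/528.
Then ledger lodge with k→dreda, v→ANS, and observe nil.
Then ledger lodge with k→kicegorn, v→1976-05-24, and see nil.
I use ledger size, which returns 6.
Invoking abacus accrue with x→29: 10771/528.
Then measurebox asunit with v→-63, u_from→kB, u_to→KiB: -7875/128.
I invoke abacus tell(): 10771/528.

Answer: {depe=214, dreda=-4541/528, fanofern=me, kicegorn=1976-05-24, sevuna=gople, slas=pogre}


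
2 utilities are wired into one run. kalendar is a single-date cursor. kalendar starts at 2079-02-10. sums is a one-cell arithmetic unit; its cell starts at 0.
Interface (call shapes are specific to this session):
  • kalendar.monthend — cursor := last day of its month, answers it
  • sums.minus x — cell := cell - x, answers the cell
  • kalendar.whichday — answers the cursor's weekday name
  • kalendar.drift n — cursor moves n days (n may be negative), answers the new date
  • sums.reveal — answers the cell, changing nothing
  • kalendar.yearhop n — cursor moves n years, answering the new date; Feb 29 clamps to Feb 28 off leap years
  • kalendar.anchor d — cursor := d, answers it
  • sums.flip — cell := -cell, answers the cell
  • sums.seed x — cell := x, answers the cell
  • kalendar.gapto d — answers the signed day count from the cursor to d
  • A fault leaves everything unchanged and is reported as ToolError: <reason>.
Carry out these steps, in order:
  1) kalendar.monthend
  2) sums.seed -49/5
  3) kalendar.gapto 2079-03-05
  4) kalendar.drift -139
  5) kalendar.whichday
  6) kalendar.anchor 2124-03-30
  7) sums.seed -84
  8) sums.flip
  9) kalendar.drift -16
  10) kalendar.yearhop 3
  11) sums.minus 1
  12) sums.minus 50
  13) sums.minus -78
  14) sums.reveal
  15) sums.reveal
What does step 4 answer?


-- kalendar.monthend() ~> 2079-02-28
-- sums.seed(-49/5) ~> -49/5
-- kalendar.gapto(2079-03-05) ~> 5
-- kalendar.drift(-139) ~> 2078-10-12
-- kalendar.whichday() ~> Wednesday
-- kalendar.anchor(2124-03-30) ~> 2124-03-30
-- sums.seed(-84) ~> -84
-- sums.flip() ~> 84
-- kalendar.drift(-16) ~> 2124-03-14
-- kalendar.yearhop(3) ~> 2127-03-14
-- sums.minus(1) ~> 83
-- sums.minus(50) ~> 33
-- sums.minus(-78) ~> 111
-- sums.reveal() ~> 111
-- sums.reveal() ~> 111

Answer: 2078-10-12


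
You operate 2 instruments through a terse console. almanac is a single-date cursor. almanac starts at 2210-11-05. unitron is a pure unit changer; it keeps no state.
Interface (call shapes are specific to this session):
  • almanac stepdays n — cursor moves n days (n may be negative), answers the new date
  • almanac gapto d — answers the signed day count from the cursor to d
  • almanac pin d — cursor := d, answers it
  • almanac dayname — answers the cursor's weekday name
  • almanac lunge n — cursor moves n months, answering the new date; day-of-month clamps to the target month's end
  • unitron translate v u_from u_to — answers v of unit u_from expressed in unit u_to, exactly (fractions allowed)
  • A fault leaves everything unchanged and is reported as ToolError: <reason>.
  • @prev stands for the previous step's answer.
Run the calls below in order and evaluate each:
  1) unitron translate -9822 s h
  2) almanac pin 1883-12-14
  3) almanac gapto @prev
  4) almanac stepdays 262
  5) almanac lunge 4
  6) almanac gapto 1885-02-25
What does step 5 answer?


[in] unitron translate -9822 s h
= -1637/600
[in] almanac pin 1883-12-14
= 1883-12-14
[in] almanac gapto @prev
= 0
[in] almanac stepdays 262
= 1884-09-01
[in] almanac lunge 4
= 1885-01-01
[in] almanac gapto 1885-02-25
= 55

Answer: 1885-01-01


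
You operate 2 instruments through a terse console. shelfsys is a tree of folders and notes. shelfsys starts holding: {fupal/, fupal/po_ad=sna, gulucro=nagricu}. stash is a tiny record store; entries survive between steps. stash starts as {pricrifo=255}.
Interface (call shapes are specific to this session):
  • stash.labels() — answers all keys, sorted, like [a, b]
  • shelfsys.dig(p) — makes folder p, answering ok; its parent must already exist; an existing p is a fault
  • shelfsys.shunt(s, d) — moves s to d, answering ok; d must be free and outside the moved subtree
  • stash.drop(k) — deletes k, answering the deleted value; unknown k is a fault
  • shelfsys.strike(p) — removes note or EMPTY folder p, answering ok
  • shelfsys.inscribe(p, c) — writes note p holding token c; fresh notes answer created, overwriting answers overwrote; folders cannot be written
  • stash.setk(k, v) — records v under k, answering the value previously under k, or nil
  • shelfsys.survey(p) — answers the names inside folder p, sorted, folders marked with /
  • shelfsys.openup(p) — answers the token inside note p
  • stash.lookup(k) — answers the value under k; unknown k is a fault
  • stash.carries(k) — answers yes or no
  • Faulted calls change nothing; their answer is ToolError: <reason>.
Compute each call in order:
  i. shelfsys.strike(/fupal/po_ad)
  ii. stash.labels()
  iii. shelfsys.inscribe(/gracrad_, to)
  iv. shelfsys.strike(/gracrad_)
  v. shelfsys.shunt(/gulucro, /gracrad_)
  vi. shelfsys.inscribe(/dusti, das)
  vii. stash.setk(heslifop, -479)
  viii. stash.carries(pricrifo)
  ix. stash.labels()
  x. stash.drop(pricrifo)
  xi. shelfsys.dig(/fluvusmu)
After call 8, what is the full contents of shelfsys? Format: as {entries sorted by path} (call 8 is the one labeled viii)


Answer: {dusti=das, fupal/, gracrad_=nagricu}

Derivation:
CALL shelfsys.strike[p→/fupal/po_ad]
RET  ok
CALL stash.labels[]
RET  [pricrifo]
CALL shelfsys.inscribe[p→/gracrad_; c→to]
RET  created
CALL shelfsys.strike[p→/gracrad_]
RET  ok
CALL shelfsys.shunt[s→/gulucro; d→/gracrad_]
RET  ok
CALL shelfsys.inscribe[p→/dusti; c→das]
RET  created
CALL stash.setk[k→heslifop; v→-479]
RET  nil
CALL stash.carries[k→pricrifo]
RET  yes
CALL stash.labels[]
RET  [heslifop, pricrifo]
CALL stash.drop[k→pricrifo]
RET  255
CALL shelfsys.dig[p→/fluvusmu]
RET  ok


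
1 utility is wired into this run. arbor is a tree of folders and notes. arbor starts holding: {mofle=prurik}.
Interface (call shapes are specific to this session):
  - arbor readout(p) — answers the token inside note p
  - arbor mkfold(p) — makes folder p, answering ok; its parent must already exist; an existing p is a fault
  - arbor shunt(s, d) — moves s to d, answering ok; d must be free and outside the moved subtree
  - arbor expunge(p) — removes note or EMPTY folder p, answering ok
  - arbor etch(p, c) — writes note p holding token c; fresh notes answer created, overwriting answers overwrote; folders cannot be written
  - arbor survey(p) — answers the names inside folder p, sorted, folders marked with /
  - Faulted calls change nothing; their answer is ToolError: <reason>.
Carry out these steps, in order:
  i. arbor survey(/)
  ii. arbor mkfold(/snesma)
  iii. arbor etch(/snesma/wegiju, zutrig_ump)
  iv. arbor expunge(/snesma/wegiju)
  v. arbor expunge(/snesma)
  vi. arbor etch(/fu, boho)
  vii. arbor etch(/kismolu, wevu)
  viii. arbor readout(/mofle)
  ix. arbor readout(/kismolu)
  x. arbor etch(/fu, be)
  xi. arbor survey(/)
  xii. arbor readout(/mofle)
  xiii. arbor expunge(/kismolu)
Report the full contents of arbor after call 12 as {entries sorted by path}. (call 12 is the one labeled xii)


Using arbor survey(p=/), and observe [mofle].
Using arbor mkfold(p=/snesma), → ok.
I run arbor etch(p=/snesma/wegiju, c=zutrig_ump): created.
Calling arbor expunge(p=/snesma/wegiju), giving ok.
Then arbor expunge(p=/snesma), giving ok.
Next I call arbor etch(p=/fu, c=boho), yielding created.
Now I run arbor etch(p=/kismolu, c=wevu): created.
Invoking arbor readout(p=/mofle), — result: prurik.
I try arbor readout(p=/kismolu), and observe wevu.
I try arbor etch(p=/fu, c=be), and get overwrote.
I call arbor survey(p=/), and observe [fu, kismolu, mofle].
Using arbor readout(p=/mofle), which returns prurik.
Using arbor expunge(p=/kismolu): ok.

Answer: {fu=be, kismolu=wevu, mofle=prurik}


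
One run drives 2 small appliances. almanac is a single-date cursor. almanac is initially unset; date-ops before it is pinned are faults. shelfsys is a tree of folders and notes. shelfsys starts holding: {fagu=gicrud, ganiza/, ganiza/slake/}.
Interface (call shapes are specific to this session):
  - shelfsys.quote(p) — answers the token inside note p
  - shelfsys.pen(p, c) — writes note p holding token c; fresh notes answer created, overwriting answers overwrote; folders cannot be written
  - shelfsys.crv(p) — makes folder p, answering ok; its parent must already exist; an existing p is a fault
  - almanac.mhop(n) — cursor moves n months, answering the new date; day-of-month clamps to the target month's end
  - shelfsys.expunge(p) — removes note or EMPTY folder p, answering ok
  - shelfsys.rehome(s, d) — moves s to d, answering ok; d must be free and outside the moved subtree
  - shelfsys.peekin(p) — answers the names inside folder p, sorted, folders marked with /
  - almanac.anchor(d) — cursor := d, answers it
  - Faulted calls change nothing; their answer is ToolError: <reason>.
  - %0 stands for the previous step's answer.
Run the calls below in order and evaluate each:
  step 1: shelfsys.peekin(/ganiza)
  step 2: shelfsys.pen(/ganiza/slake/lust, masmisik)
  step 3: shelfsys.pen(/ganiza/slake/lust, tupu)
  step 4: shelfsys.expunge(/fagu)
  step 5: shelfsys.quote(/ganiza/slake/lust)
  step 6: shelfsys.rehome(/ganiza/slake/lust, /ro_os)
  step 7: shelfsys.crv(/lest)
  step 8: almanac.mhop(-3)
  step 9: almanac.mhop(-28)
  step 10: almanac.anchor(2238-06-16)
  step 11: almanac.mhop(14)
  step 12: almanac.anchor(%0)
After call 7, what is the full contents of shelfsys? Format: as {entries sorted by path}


>> shelfsys.peekin(p=/ganiza)
<< [slake/]
>> shelfsys.pen(p=/ganiza/slake/lust, c=masmisik)
<< created
>> shelfsys.pen(p=/ganiza/slake/lust, c=tupu)
<< overwrote
>> shelfsys.expunge(p=/fagu)
<< ok
>> shelfsys.quote(p=/ganiza/slake/lust)
<< tupu
>> shelfsys.rehome(s=/ganiza/slake/lust, d=/ro_os)
<< ok
>> shelfsys.crv(p=/lest)
<< ok
>> almanac.mhop(n=-3)
<< ToolError: no date set
>> almanac.mhop(n=-28)
<< ToolError: no date set
>> almanac.anchor(d=2238-06-16)
<< 2238-06-16
>> almanac.mhop(n=14)
<< 2239-08-16
>> almanac.anchor(d=%0)
<< 2239-08-16

Answer: {ganiza/, ganiza/slake/, lest/, ro_os=tupu}


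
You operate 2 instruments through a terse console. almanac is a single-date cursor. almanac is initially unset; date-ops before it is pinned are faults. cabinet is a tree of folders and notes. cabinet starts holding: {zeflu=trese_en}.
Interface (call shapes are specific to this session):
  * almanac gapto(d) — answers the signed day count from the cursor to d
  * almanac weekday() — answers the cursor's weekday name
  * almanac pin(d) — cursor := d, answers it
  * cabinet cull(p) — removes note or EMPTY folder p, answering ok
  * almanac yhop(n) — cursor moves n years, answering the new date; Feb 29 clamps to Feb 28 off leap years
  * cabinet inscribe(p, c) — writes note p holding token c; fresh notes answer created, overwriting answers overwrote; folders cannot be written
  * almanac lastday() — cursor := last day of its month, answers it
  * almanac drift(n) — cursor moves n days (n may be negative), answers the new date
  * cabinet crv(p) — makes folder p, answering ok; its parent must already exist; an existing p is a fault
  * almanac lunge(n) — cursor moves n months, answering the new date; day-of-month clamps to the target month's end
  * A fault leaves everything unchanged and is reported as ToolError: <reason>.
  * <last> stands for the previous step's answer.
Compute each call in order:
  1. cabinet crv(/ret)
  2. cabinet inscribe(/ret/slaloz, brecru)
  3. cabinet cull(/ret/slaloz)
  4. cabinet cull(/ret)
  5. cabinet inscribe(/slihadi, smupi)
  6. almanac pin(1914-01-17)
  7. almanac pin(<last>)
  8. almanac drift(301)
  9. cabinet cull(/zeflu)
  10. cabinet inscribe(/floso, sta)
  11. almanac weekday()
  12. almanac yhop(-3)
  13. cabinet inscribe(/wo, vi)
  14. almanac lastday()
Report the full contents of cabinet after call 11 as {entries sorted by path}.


> cabinet crv p: /ret
:: ok
> cabinet inscribe p: /ret/slaloz c: brecru
:: created
> cabinet cull p: /ret/slaloz
:: ok
> cabinet cull p: /ret
:: ok
> cabinet inscribe p: /slihadi c: smupi
:: created
> almanac pin d: 1914-01-17
:: 1914-01-17
> almanac pin d: <last>
:: 1914-01-17
> almanac drift n: 301
:: 1914-11-14
> cabinet cull p: /zeflu
:: ok
> cabinet inscribe p: /floso c: sta
:: created
> almanac weekday
:: Saturday
> almanac yhop n: -3
:: 1911-11-14
> cabinet inscribe p: /wo c: vi
:: created
> almanac lastday
:: 1911-11-30

Answer: {floso=sta, slihadi=smupi}


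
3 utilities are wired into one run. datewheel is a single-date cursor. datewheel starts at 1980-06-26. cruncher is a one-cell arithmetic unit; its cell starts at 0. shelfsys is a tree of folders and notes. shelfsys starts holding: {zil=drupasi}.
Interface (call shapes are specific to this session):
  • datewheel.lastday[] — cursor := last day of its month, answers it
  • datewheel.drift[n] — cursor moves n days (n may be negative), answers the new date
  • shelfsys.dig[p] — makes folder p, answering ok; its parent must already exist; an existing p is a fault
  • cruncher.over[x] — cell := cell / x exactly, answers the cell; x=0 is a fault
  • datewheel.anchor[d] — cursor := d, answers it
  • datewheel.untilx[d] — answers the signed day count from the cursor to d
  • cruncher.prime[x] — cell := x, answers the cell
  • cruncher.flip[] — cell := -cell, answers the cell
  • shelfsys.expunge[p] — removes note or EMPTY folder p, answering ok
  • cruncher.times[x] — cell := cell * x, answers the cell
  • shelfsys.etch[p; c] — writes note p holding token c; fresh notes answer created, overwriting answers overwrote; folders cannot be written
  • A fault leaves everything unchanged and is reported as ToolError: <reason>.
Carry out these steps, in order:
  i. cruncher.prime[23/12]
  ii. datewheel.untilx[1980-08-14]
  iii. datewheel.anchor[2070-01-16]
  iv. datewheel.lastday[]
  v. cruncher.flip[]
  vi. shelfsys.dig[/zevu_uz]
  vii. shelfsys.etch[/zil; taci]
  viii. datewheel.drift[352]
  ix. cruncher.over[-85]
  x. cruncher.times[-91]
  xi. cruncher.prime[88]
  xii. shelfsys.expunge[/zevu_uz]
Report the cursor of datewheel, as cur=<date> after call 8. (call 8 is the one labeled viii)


Answer: cur=2071-01-18

Derivation:
-> prime(x='23/12')
<- 23/12
-> untilx(d='1980-08-14')
<- 49
-> anchor(d='2070-01-16')
<- 2070-01-16
-> lastday()
<- 2070-01-31
-> flip()
<- -23/12
-> dig(p='/zevu_uz')
<- ok
-> etch(p='/zil', c='taci')
<- overwrote
-> drift(n='352')
<- 2071-01-18
-> over(x='-85')
<- 23/1020
-> times(x='-91')
<- -2093/1020
-> prime(x='88')
<- 88
-> expunge(p='/zevu_uz')
<- ok


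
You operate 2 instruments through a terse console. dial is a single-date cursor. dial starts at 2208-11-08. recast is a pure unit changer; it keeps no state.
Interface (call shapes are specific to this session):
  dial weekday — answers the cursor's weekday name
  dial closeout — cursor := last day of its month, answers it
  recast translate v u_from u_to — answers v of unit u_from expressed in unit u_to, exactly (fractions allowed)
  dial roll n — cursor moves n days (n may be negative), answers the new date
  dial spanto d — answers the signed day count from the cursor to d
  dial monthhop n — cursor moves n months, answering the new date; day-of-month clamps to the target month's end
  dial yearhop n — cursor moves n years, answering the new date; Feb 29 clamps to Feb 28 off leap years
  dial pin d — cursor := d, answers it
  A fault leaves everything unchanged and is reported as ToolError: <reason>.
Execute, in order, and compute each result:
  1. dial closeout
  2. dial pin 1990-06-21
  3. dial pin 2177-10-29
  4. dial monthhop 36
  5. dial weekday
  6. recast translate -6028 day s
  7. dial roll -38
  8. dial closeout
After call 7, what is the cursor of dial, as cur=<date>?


I invoke dial closeout(), and observe 2208-11-30.
I use dial pin with d→1990-06-21, — result: 1990-06-21.
I use dial pin with d→2177-10-29, — result: 2177-10-29.
I use dial monthhop with n→36, and observe 2180-10-29.
I try dial weekday, and see Sunday.
I use recast translate with v→-6028, u_from→day, u_to→s, and observe -520819200.
Invoking dial roll with n→-38, giving 2180-09-21.
Next I call dial closeout, which returns 2180-09-30.

Answer: cur=2180-09-21


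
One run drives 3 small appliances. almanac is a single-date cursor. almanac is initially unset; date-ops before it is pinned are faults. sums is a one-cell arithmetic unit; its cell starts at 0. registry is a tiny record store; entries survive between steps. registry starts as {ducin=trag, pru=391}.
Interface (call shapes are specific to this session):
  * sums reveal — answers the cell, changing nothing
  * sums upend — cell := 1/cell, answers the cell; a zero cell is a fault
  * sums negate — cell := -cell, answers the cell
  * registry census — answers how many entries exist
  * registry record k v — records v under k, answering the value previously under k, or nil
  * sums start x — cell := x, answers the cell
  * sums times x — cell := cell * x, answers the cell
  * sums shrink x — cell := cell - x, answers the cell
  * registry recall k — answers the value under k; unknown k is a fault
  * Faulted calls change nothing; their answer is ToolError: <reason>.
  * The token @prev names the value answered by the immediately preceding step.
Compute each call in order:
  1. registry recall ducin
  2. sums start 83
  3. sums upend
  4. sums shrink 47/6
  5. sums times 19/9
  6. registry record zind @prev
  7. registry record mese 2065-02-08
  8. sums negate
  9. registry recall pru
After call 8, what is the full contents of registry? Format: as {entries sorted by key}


Answer: {ducin=trag, mese=2065-02-08, pru=391, zind=-74005/4482}

Derivation:
I call registry recall on k='ducin', yielding trag.
Using sums start on x='83', → 83.
Invoking sums upend, yielding 1/83.
Then sums shrink on x='47/6', and get -3895/498.
I run sums times on x='19/9', and get -74005/4482.
I try registry record on k='zind', v='@prev', and get nil.
Calling registry record on k='mese', v='2065-02-08', which returns nil.
Now I run sums negate, — result: 74005/4482.
Then registry recall on k='pru': 391.


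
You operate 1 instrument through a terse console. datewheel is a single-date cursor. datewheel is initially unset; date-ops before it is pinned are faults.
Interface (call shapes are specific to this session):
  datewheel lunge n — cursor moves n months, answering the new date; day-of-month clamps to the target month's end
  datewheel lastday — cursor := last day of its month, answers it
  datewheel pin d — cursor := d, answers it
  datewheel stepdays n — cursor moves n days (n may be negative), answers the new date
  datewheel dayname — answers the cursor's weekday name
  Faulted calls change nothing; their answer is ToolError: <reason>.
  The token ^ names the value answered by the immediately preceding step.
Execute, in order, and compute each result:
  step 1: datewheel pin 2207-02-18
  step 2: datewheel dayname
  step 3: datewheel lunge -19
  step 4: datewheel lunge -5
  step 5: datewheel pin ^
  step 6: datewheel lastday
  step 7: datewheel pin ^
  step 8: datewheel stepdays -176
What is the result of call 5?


>>> datewheel pin d→2207-02-18
[out] 2207-02-18
>>> datewheel dayname
[out] Wednesday
>>> datewheel lunge n→-19
[out] 2205-07-18
>>> datewheel lunge n→-5
[out] 2205-02-18
>>> datewheel pin d→^
[out] 2205-02-18
>>> datewheel lastday
[out] 2205-02-28
>>> datewheel pin d→^
[out] 2205-02-28
>>> datewheel stepdays n→-176
[out] 2204-09-05

Answer: 2205-02-18


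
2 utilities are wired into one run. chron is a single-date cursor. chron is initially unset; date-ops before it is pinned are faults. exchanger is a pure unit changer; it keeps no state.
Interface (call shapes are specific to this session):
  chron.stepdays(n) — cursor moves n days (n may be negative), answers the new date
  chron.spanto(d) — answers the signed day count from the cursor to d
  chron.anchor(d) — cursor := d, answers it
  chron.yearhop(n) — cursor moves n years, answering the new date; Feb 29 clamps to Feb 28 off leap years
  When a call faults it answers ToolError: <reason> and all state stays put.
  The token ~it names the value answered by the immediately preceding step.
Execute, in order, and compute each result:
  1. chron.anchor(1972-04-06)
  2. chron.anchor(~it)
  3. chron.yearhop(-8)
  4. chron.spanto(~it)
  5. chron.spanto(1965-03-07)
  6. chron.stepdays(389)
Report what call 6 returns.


Act: anchor[d→1972-04-06]
Obs: 1972-04-06
Act: anchor[d→~it]
Obs: 1972-04-06
Act: yearhop[n→-8]
Obs: 1964-04-06
Act: spanto[d→~it]
Obs: 0
Act: spanto[d→1965-03-07]
Obs: 335
Act: stepdays[n→389]
Obs: 1965-04-30

Answer: 1965-04-30


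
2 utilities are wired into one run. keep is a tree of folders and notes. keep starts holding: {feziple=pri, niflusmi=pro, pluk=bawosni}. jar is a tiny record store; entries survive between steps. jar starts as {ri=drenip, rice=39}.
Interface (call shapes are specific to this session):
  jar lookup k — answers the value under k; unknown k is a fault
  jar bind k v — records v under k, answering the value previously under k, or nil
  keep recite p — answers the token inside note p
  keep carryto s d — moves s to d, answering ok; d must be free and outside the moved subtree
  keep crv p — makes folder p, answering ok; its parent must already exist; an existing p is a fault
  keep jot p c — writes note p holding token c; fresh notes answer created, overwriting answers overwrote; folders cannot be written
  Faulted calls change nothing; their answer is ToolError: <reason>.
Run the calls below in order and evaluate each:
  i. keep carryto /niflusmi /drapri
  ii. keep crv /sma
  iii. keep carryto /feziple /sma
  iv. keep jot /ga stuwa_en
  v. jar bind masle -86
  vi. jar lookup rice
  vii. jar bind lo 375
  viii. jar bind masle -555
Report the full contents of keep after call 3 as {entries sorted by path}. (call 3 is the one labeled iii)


Answer: {drapri=pro, feziple=pri, pluk=bawosni, sma/}

Derivation:
Step: keep carryto[s: /niflusmi; d: /drapri]
Result: ok
Step: keep crv[p: /sma]
Result: ok
Step: keep carryto[s: /feziple; d: /sma]
Result: ToolError: exists
Step: keep jot[p: /ga; c: stuwa_en]
Result: created
Step: jar bind[k: masle; v: -86]
Result: nil
Step: jar lookup[k: rice]
Result: 39
Step: jar bind[k: lo; v: 375]
Result: nil
Step: jar bind[k: masle; v: -555]
Result: -86


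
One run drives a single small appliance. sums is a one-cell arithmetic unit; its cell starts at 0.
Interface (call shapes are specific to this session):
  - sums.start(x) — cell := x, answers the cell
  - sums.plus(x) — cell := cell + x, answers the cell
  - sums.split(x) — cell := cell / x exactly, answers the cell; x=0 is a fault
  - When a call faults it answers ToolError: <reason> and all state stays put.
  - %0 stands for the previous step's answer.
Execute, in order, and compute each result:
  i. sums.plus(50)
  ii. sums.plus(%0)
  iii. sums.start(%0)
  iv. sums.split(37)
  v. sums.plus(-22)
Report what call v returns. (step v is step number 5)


Answer: -714/37

Derivation:
-> plus(50)
<- 50
-> plus(%0)
<- 100
-> start(%0)
<- 100
-> split(37)
<- 100/37
-> plus(-22)
<- -714/37


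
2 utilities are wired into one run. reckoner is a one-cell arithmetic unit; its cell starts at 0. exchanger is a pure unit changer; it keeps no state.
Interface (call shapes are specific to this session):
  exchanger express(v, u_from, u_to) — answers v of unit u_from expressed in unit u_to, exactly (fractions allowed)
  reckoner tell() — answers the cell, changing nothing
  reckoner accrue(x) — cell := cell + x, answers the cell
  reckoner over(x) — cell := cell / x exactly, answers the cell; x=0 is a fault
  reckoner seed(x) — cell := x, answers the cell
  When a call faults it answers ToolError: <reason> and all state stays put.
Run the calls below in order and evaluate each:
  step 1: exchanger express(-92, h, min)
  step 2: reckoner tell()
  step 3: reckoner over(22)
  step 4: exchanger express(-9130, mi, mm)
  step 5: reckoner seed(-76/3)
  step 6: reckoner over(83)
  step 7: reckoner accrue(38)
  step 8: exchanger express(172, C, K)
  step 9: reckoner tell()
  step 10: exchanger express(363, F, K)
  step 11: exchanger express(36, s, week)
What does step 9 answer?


>> exchanger express(v=-92, u_from=h, u_to=min)
<< -5520
>> reckoner tell()
<< 0
>> reckoner over(x=22)
<< 0
>> exchanger express(v=-9130, u_from=mi, u_to=mm)
<< -14693310720
>> reckoner seed(x=-76/3)
<< -76/3
>> reckoner over(x=83)
<< -76/249
>> reckoner accrue(x=38)
<< 9386/249
>> exchanger express(v=172, u_from=C, u_to=K)
<< 8903/20
>> reckoner tell()
<< 9386/249
>> exchanger express(v=363, u_from=F, u_to=K)
<< 82267/180
>> exchanger express(v=36, u_from=s, u_to=week)
<< 1/16800

Answer: 9386/249


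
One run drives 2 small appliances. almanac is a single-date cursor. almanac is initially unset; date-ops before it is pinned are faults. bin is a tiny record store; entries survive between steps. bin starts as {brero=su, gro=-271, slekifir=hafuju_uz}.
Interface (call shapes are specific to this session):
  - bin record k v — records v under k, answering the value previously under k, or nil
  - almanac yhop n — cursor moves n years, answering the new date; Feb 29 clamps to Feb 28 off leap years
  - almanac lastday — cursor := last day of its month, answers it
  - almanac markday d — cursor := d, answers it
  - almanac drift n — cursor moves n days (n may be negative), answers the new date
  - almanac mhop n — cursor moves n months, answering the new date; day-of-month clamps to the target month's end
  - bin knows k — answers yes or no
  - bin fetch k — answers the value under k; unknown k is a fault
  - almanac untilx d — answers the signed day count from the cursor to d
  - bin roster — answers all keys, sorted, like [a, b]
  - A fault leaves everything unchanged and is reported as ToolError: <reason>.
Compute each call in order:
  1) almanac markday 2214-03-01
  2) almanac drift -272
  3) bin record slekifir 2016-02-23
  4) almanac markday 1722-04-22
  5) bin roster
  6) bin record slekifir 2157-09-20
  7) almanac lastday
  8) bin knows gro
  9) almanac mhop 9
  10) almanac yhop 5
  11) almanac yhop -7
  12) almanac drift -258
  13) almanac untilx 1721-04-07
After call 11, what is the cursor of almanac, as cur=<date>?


Answer: cur=1721-01-30

Derivation:
CALL almanac markday[d=2214-03-01]
RET  2214-03-01
CALL almanac drift[n=-272]
RET  2213-06-02
CALL bin record[k=slekifir; v=2016-02-23]
RET  hafuju_uz
CALL almanac markday[d=1722-04-22]
RET  1722-04-22
CALL bin roster[]
RET  [brero, gro, slekifir]
CALL bin record[k=slekifir; v=2157-09-20]
RET  2016-02-23
CALL almanac lastday[]
RET  1722-04-30
CALL bin knows[k=gro]
RET  yes
CALL almanac mhop[n=9]
RET  1723-01-30
CALL almanac yhop[n=5]
RET  1728-01-30
CALL almanac yhop[n=-7]
RET  1721-01-30
CALL almanac drift[n=-258]
RET  1720-05-17
CALL almanac untilx[d=1721-04-07]
RET  325


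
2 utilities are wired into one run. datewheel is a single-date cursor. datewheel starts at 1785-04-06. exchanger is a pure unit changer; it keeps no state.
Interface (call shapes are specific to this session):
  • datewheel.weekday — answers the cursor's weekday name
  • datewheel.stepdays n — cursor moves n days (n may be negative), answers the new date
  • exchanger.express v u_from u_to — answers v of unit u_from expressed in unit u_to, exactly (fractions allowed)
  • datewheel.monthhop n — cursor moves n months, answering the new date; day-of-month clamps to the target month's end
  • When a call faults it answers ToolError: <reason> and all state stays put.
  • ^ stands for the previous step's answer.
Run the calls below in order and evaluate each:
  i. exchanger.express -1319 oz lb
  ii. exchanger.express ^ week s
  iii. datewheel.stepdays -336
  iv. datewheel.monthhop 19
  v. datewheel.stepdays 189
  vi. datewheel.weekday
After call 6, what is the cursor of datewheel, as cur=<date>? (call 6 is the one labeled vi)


# exchanger.express(v→-1319, u_from→oz, u_to→lb) == -1319/16
# exchanger.express(v→^, u_from→week, u_to→s) == -49858200
# datewheel.stepdays(n→-336) == 1784-05-05
# datewheel.monthhop(n→19) == 1785-12-05
# datewheel.stepdays(n→189) == 1786-06-12
# datewheel.weekday() == Monday

Answer: cur=1786-06-12


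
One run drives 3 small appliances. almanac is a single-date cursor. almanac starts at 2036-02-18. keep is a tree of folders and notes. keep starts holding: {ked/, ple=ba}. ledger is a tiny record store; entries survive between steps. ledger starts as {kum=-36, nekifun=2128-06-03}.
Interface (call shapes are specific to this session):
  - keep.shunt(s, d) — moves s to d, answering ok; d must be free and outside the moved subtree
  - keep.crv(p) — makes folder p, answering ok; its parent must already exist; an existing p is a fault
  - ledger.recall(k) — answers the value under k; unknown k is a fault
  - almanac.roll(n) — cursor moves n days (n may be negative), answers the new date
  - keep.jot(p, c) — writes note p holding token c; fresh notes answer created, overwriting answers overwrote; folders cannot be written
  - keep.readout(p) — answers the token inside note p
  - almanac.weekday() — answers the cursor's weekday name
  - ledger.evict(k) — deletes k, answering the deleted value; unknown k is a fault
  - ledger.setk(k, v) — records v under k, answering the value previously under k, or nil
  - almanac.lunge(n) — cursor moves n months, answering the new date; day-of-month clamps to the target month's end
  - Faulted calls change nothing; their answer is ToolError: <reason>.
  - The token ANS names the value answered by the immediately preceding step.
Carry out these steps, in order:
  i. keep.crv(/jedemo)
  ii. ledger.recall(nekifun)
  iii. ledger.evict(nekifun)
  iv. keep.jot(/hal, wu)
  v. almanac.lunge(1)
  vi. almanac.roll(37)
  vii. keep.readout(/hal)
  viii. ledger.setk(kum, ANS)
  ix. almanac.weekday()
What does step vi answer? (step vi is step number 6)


==> keep.crv(p: /jedemo)
<== ok
==> ledger.recall(k: nekifun)
<== 2128-06-03
==> ledger.evict(k: nekifun)
<== 2128-06-03
==> keep.jot(p: /hal, c: wu)
<== created
==> almanac.lunge(n: 1)
<== 2036-03-18
==> almanac.roll(n: 37)
<== 2036-04-24
==> keep.readout(p: /hal)
<== wu
==> ledger.setk(k: kum, v: ANS)
<== -36
==> almanac.weekday()
<== Thursday

Answer: 2036-04-24


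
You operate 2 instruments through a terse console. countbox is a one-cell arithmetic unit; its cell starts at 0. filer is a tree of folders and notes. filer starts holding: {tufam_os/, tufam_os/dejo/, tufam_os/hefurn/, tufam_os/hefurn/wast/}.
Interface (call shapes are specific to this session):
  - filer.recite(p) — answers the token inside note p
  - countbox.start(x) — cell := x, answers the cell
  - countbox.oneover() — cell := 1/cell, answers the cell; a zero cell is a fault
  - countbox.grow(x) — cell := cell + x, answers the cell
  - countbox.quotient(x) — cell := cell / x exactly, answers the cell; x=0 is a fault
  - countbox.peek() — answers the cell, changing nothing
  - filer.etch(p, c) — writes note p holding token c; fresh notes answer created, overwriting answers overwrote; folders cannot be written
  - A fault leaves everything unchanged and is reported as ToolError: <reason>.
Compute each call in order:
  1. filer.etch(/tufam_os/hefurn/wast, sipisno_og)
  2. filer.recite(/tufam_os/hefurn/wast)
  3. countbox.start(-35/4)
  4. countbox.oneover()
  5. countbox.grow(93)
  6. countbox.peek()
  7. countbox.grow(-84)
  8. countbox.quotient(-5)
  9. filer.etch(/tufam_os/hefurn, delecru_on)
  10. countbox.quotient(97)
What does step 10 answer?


==> filer.etch(p: /tufam_os/hefurn/wast, c: sipisno_og)
<== ToolError: is a directory
==> filer.recite(p: /tufam_os/hefurn/wast)
<== ToolError: is a directory
==> countbox.start(x: -35/4)
<== -35/4
==> countbox.oneover()
<== -4/35
==> countbox.grow(x: 93)
<== 3251/35
==> countbox.peek()
<== 3251/35
==> countbox.grow(x: -84)
<== 311/35
==> countbox.quotient(x: -5)
<== -311/175
==> filer.etch(p: /tufam_os/hefurn, c: delecru_on)
<== ToolError: is a directory
==> countbox.quotient(x: 97)
<== -311/16975

Answer: -311/16975


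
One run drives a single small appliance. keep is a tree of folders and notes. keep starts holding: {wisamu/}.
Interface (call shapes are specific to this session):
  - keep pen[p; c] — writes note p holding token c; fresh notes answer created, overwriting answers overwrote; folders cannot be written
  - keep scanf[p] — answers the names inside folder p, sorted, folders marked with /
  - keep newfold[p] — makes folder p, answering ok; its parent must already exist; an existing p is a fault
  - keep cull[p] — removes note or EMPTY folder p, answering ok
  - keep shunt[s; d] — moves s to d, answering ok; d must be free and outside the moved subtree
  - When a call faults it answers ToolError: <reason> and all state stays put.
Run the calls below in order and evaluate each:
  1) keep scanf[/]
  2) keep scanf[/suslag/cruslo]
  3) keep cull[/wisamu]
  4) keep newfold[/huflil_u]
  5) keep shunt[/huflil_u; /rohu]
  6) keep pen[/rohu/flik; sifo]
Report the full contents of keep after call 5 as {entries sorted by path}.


Act: keep scanf[p→/]
Obs: [wisamu/]
Act: keep scanf[p→/suslag/cruslo]
Obs: ToolError: not found
Act: keep cull[p→/wisamu]
Obs: ok
Act: keep newfold[p→/huflil_u]
Obs: ok
Act: keep shunt[s→/huflil_u; d→/rohu]
Obs: ok
Act: keep pen[p→/rohu/flik; c→sifo]
Obs: created

Answer: {rohu/}


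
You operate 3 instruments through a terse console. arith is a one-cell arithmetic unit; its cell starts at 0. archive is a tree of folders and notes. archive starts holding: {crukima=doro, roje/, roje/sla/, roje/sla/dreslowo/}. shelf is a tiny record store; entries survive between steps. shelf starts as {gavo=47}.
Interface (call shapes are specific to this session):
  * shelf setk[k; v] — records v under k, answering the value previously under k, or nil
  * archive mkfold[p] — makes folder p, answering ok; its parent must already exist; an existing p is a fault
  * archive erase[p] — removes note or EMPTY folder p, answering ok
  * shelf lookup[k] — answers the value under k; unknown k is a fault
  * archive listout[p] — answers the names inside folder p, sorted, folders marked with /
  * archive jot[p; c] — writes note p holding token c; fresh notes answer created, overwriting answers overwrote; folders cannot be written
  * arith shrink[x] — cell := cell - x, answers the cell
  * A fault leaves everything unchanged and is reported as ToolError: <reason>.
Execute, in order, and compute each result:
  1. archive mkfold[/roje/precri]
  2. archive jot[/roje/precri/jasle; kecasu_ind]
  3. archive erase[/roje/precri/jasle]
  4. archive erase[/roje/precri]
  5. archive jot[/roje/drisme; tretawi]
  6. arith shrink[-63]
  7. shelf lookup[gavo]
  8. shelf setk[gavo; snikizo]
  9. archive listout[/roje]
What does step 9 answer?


·→ archive mkfold(p→/roje/precri)
·← ok
·→ archive jot(p→/roje/precri/jasle, c→kecasu_ind)
·← created
·→ archive erase(p→/roje/precri/jasle)
·← ok
·→ archive erase(p→/roje/precri)
·← ok
·→ archive jot(p→/roje/drisme, c→tretawi)
·← created
·→ arith shrink(x→-63)
·← 63
·→ shelf lookup(k→gavo)
·← 47
·→ shelf setk(k→gavo, v→snikizo)
·← 47
·→ archive listout(p→/roje)
·← [drisme, sla/]

Answer: [drisme, sla/]
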